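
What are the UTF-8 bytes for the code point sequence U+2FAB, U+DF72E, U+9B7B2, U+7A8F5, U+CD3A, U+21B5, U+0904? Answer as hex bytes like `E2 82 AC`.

U+2FAB: 3-byte form → E2 BE AB.
U+DF72E: 4-byte form → F3 9F 9C AE.
U+9B7B2: 4-byte form → F2 9B 9E B2.
U+7A8F5: 4-byte form → F1 BA A3 B5.
U+CD3A: 3-byte form → EC B4 BA.
U+21B5: 3-byte form → E2 86 B5.
U+0904: 3-byte form → E0 A4 84.
Concatenated (24 bytes): E2 BE AB F3 9F 9C AE F2 9B 9E B2 F1 BA A3 B5 EC B4 BA E2 86 B5 E0 A4 84.

E2 BE AB F3 9F 9C AE F2 9B 9E B2 F1 BA A3 B5 EC B4 BA E2 86 B5 E0 A4 84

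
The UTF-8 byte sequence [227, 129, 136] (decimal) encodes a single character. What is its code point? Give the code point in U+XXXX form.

U+3048

Leading byte 0xE3 = 11100011 matches 1110xxxx → 3-byte sequence.
Byte 1: 0xE3 = 11100011, payload 0011 (4 bits).
Byte 2: 0x81 = 10000001 (10xxxxxx ✓), payload 000001.
Byte 3: 0x88 = 10001000 (10xxxxxx ✓), payload 001000.
Concatenate: 0011000001001000 = 0x3048 (16 bits → U+3048).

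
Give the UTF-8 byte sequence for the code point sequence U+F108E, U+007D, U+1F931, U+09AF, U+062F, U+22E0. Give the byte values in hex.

F3 B1 82 8E 7D F0 9F A4 B1 E0 A6 AF D8 AF E2 8B A0

U+F108E: 4-byte form → F3 B1 82 8E.
U+007D: 1-byte form → 7D.
U+1F931: 4-byte form → F0 9F A4 B1.
U+09AF: 3-byte form → E0 A6 AF.
U+062F: 2-byte form → D8 AF.
U+22E0: 3-byte form → E2 8B A0.
Concatenated (17 bytes): F3 B1 82 8E 7D F0 9F A4 B1 E0 A6 AF D8 AF E2 8B A0.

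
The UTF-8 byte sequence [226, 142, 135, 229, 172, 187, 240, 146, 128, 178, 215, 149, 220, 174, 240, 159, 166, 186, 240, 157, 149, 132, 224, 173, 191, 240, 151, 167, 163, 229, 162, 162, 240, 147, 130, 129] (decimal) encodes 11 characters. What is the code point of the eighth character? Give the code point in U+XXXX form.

Offset 0: leading byte 0xE2 = 11100010 → 3-byte char #1 = E2 8E 87.
Offset 3: leading byte 0xE5 = 11100101 → 3-byte char #2 = E5 AC BB.
Offset 6: leading byte 0xF0 = 11110000 → 4-byte char #3 = F0 92 80 B2.
Offset 10: leading byte 0xD7 = 11010111 → 2-byte char #4 = D7 95.
Offset 12: leading byte 0xDC = 11011100 → 2-byte char #5 = DC AE.
Offset 14: leading byte 0xF0 = 11110000 → 4-byte char #6 = F0 9F A6 BA.
Offset 18: leading byte 0xF0 = 11110000 → 4-byte char #7 = F0 9D 95 84.
Offset 22: leading byte 0xE0 = 11100000 → 3-byte char #8 = E0 AD BF.
Leading byte 0xE0 = 11100000 matches 1110xxxx → 3-byte sequence.
Byte 1: 0xE0 = 11100000, payload 0000 (4 bits).
Byte 2: 0xAD = 10101101 (10xxxxxx ✓), payload 101101.
Byte 3: 0xBF = 10111111 (10xxxxxx ✓), payload 111111.
Concatenate: 0000101101111111 = 0xB7F (16 bits → U+0B7F).

U+0B7F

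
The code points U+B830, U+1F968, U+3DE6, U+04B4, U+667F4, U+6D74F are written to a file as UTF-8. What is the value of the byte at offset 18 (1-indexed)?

0xAD

1-indexed offset 18 is 0-indexed offset 17.
U+B830 → 3-byte form EB A0 B0 at offsets 0–2.
U+1F968 → 4-byte form F0 9F A5 A8 at offsets 3–6.
U+3DE6 → 3-byte form E3 B7 A6 at offsets 7–9.
U+04B4 → 2-byte form D2 B4 at offsets 10–11.
U+667F4 → 4-byte form F1 A6 9F B4 at offsets 12–15.
U+6D74F → 4-byte form F1 AD 9D 8F at offsets 16–19.
Offset 17 falls in char 6's range; it's byte 2 of F1 AD 9D 8F = 0xAD.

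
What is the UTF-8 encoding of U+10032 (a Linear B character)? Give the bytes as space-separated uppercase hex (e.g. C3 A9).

F0 90 80 B2

U+10032 = 0x10032 = 65586 decimal. In range U+10000–U+10FFFF → 4-byte form: 11110xxx 10xxxxxx 10xxxxxx 10xxxxxx.
Binary (21 bits): 000010000000000110010.
Split 3+6+6+6: 000 | 010000 | 000000 | 110010.
Byte 1: 11110000 = 0xF0.
Byte 2: 10010000 = 0x90.
Byte 3: 10000000 = 0x80.
Byte 4: 10110010 = 0xB2.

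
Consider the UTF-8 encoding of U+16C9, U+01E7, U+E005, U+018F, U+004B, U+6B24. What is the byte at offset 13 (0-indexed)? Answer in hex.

0xA4

U+16C9 → 3-byte form E1 9B 89 at offsets 0–2.
U+01E7 → 2-byte form C7 A7 at offsets 3–4.
U+E005 → 3-byte form EE 80 85 at offsets 5–7.
U+018F → 2-byte form C6 8F at offsets 8–9.
U+004B → 1-byte form 4B at offsets 10–10.
U+6B24 → 3-byte form E6 AC A4 at offsets 11–13.
Offset 13 falls in char 6's range; it's byte 3 of E6 AC A4 = 0xA4.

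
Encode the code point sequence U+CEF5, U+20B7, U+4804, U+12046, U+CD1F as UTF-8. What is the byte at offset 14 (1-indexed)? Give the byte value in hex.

0xEC

1-indexed offset 14 is 0-indexed offset 13.
U+CEF5 → 3-byte form EC BB B5 at offsets 0–2.
U+20B7 → 3-byte form E2 82 B7 at offsets 3–5.
U+4804 → 3-byte form E4 A0 84 at offsets 6–8.
U+12046 → 4-byte form F0 92 81 86 at offsets 9–12.
U+CD1F → 3-byte form EC B4 9F at offsets 13–15.
Offset 13 falls in char 5's range; it's byte 1 of EC B4 9F = 0xEC.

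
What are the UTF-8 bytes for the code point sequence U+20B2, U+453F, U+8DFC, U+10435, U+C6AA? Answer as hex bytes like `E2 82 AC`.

E2 82 B2 E4 94 BF E8 B7 BC F0 90 90 B5 EC 9A AA

U+20B2: 3-byte form → E2 82 B2.
U+453F: 3-byte form → E4 94 BF.
U+8DFC: 3-byte form → E8 B7 BC.
U+10435: 4-byte form → F0 90 90 B5.
U+C6AA: 3-byte form → EC 9A AA.
Concatenated (16 bytes): E2 82 B2 E4 94 BF E8 B7 BC F0 90 90 B5 EC 9A AA.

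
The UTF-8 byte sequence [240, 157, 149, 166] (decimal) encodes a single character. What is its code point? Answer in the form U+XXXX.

U+1D566

Leading byte 0xF0 = 11110000 matches 11110xxx → 4-byte sequence.
Byte 1: 0xF0 = 11110000, payload 000 (3 bits).
Byte 2: 0x9D = 10011101 (10xxxxxx ✓), payload 011101.
Byte 3: 0x95 = 10010101 (10xxxxxx ✓), payload 010101.
Byte 4: 0xA6 = 10100110 (10xxxxxx ✓), payload 100110.
Concatenate: 000011101010101100110 = 0x1D566 (21 bits → U+1D566).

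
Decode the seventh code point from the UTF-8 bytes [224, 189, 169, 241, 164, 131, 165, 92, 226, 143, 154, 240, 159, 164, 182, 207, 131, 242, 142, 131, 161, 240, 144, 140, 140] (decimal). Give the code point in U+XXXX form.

U+8E0E1

Offset 0: leading byte 0xE0 = 11100000 → 3-byte char #1 = E0 BD A9.
Offset 3: leading byte 0xF1 = 11110001 → 4-byte char #2 = F1 A4 83 A5.
Offset 7: leading byte 0x5C = 01011100 → 1-byte char #3 = 5C.
Offset 8: leading byte 0xE2 = 11100010 → 3-byte char #4 = E2 8F 9A.
Offset 11: leading byte 0xF0 = 11110000 → 4-byte char #5 = F0 9F A4 B6.
Offset 15: leading byte 0xCF = 11001111 → 2-byte char #6 = CF 83.
Offset 17: leading byte 0xF2 = 11110010 → 4-byte char #7 = F2 8E 83 A1.
Leading byte 0xF2 = 11110010 matches 11110xxx → 4-byte sequence.
Byte 1: 0xF2 = 11110010, payload 010 (3 bits).
Byte 2: 0x8E = 10001110 (10xxxxxx ✓), payload 001110.
Byte 3: 0x83 = 10000011 (10xxxxxx ✓), payload 000011.
Byte 4: 0xA1 = 10100001 (10xxxxxx ✓), payload 100001.
Concatenate: 010001110000011100001 = 0x8E0E1 (21 bits → U+8E0E1).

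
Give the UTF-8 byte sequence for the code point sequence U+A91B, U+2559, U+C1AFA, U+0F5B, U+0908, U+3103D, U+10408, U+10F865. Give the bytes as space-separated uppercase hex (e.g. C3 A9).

U+A91B: 3-byte form → EA A4 9B.
U+2559: 3-byte form → E2 95 99.
U+C1AFA: 4-byte form → F3 81 AB BA.
U+0F5B: 3-byte form → E0 BD 9B.
U+0908: 3-byte form → E0 A4 88.
U+3103D: 4-byte form → F0 B1 80 BD.
U+10408: 4-byte form → F0 90 90 88.
U+10F865: 4-byte form → F4 8F A1 A5.
Concatenated (28 bytes): EA A4 9B E2 95 99 F3 81 AB BA E0 BD 9B E0 A4 88 F0 B1 80 BD F0 90 90 88 F4 8F A1 A5.

EA A4 9B E2 95 99 F3 81 AB BA E0 BD 9B E0 A4 88 F0 B1 80 BD F0 90 90 88 F4 8F A1 A5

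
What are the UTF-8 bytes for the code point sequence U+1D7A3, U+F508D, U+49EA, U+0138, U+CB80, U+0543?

F0 9D 9E A3 F3 B5 82 8D E4 A7 AA C4 B8 EC AE 80 D5 83

U+1D7A3: 4-byte form → F0 9D 9E A3.
U+F508D: 4-byte form → F3 B5 82 8D.
U+49EA: 3-byte form → E4 A7 AA.
U+0138: 2-byte form → C4 B8.
U+CB80: 3-byte form → EC AE 80.
U+0543: 2-byte form → D5 83.
Concatenated (18 bytes): F0 9D 9E A3 F3 B5 82 8D E4 A7 AA C4 B8 EC AE 80 D5 83.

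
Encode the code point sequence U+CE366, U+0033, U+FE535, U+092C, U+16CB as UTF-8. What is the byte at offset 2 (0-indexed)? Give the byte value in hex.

U+CE366 → 4-byte form F3 8E 8D A6 at offsets 0–3.
Offset 2 falls in char 1's range; it's byte 3 of F3 8E 8D A6 = 0x8D.

0x8D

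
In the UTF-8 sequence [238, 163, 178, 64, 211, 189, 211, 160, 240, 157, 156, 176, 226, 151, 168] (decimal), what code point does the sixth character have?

Offset 0: leading byte 0xEE = 11101110 → 3-byte char #1 = EE A3 B2.
Offset 3: leading byte 0x40 = 01000000 → 1-byte char #2 = 40.
Offset 4: leading byte 0xD3 = 11010011 → 2-byte char #3 = D3 BD.
Offset 6: leading byte 0xD3 = 11010011 → 2-byte char #4 = D3 A0.
Offset 8: leading byte 0xF0 = 11110000 → 4-byte char #5 = F0 9D 9C B0.
Offset 12: leading byte 0xE2 = 11100010 → 3-byte char #6 = E2 97 A8.
Leading byte 0xE2 = 11100010 matches 1110xxxx → 3-byte sequence.
Byte 1: 0xE2 = 11100010, payload 0010 (4 bits).
Byte 2: 0x97 = 10010111 (10xxxxxx ✓), payload 010111.
Byte 3: 0xA8 = 10101000 (10xxxxxx ✓), payload 101000.
Concatenate: 0010010111101000 = 0x25E8 (16 bits → U+25E8).

U+25E8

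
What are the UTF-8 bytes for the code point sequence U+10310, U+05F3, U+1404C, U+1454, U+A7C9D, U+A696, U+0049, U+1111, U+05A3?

F0 90 8C 90 D7 B3 F0 94 81 8C E1 91 94 F2 A7 B2 9D EA 9A 96 49 E1 84 91 D6 A3

U+10310: 4-byte form → F0 90 8C 90.
U+05F3: 2-byte form → D7 B3.
U+1404C: 4-byte form → F0 94 81 8C.
U+1454: 3-byte form → E1 91 94.
U+A7C9D: 4-byte form → F2 A7 B2 9D.
U+A696: 3-byte form → EA 9A 96.
U+0049: 1-byte form → 49.
U+1111: 3-byte form → E1 84 91.
U+05A3: 2-byte form → D6 A3.
Concatenated (26 bytes): F0 90 8C 90 D7 B3 F0 94 81 8C E1 91 94 F2 A7 B2 9D EA 9A 96 49 E1 84 91 D6 A3.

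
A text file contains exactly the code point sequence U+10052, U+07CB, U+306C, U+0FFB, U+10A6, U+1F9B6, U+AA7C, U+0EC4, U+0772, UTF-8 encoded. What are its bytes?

F0 90 81 92 DF 8B E3 81 AC E0 BF BB E1 82 A6 F0 9F A6 B6 EA A9 BC E0 BB 84 DD B2

U+10052: 4-byte form → F0 90 81 92.
U+07CB: 2-byte form → DF 8B.
U+306C: 3-byte form → E3 81 AC.
U+0FFB: 3-byte form → E0 BF BB.
U+10A6: 3-byte form → E1 82 A6.
U+1F9B6: 4-byte form → F0 9F A6 B6.
U+AA7C: 3-byte form → EA A9 BC.
U+0EC4: 3-byte form → E0 BB 84.
U+0772: 2-byte form → DD B2.
Concatenated (27 bytes): F0 90 81 92 DF 8B E3 81 AC E0 BF BB E1 82 A6 F0 9F A6 B6 EA A9 BC E0 BB 84 DD B2.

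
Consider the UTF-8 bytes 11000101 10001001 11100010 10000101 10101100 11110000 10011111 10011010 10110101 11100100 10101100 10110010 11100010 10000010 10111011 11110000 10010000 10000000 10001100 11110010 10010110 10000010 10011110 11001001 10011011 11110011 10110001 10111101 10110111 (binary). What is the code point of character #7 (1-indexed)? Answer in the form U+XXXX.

Offset 0: leading byte 0xC5 = 11000101 → 2-byte char #1 = C5 89.
Offset 2: leading byte 0xE2 = 11100010 → 3-byte char #2 = E2 85 AC.
Offset 5: leading byte 0xF0 = 11110000 → 4-byte char #3 = F0 9F 9A B5.
Offset 9: leading byte 0xE4 = 11100100 → 3-byte char #4 = E4 AC B2.
Offset 12: leading byte 0xE2 = 11100010 → 3-byte char #5 = E2 82 BB.
Offset 15: leading byte 0xF0 = 11110000 → 4-byte char #6 = F0 90 80 8C.
Offset 19: leading byte 0xF2 = 11110010 → 4-byte char #7 = F2 96 82 9E.
Leading byte 0xF2 = 11110010 matches 11110xxx → 4-byte sequence.
Byte 1: 0xF2 = 11110010, payload 010 (3 bits).
Byte 2: 0x96 = 10010110 (10xxxxxx ✓), payload 010110.
Byte 3: 0x82 = 10000010 (10xxxxxx ✓), payload 000010.
Byte 4: 0x9E = 10011110 (10xxxxxx ✓), payload 011110.
Concatenate: 010010110000010011110 = 0x9609E (21 bits → U+9609E).

U+9609E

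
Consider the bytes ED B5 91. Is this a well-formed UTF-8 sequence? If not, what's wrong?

invalid (encodes a surrogate (U+D800–U+DFFF))

Structurally a 3-byte sequence; payload = 0xDD51.
But 0xDD51 is in U+D800–U+DFFF, the surrogate range. Surrogates are not Unicode scalar values and are forbidden in UTF-8.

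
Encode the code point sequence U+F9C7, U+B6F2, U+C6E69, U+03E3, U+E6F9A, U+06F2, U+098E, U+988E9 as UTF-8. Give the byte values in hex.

EF A7 87 EB 9B B2 F3 86 B9 A9 CF A3 F3 A6 BE 9A DB B2 E0 A6 8E F2 98 A3 A9

U+F9C7: 3-byte form → EF A7 87.
U+B6F2: 3-byte form → EB 9B B2.
U+C6E69: 4-byte form → F3 86 B9 A9.
U+03E3: 2-byte form → CF A3.
U+E6F9A: 4-byte form → F3 A6 BE 9A.
U+06F2: 2-byte form → DB B2.
U+098E: 3-byte form → E0 A6 8E.
U+988E9: 4-byte form → F2 98 A3 A9.
Concatenated (25 bytes): EF A7 87 EB 9B B2 F3 86 B9 A9 CF A3 F3 A6 BE 9A DB B2 E0 A6 8E F2 98 A3 A9.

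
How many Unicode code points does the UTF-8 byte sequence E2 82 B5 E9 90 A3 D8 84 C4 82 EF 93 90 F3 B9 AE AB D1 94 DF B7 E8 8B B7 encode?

Byte at offset 0: 0xE2 = 11100010 → 3-byte char (#1). Advance 3.
Byte at offset 3: 0xE9 = 11101001 → 3-byte char (#2). Advance 3.
Byte at offset 6: 0xD8 = 11011000 → 2-byte char (#3). Advance 2.
Byte at offset 8: 0xC4 = 11000100 → 2-byte char (#4). Advance 2.
Byte at offset 10: 0xEF = 11101111 → 3-byte char (#5). Advance 3.
Byte at offset 13: 0xF3 = 11110011 → 4-byte char (#6). Advance 4.
Byte at offset 17: 0xD1 = 11010001 → 2-byte char (#7). Advance 2.
Byte at offset 19: 0xDF = 11011111 → 2-byte char (#8). Advance 2.
Byte at offset 21: 0xE8 = 11101000 → 3-byte char (#9). Advance 3.
Reached end at offset 24 after 9 code points.

9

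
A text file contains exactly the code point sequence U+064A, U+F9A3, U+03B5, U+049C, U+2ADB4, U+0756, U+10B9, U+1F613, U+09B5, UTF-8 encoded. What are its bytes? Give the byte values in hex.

U+064A: 2-byte form → D9 8A.
U+F9A3: 3-byte form → EF A6 A3.
U+03B5: 2-byte form → CE B5.
U+049C: 2-byte form → D2 9C.
U+2ADB4: 4-byte form → F0 AA B6 B4.
U+0756: 2-byte form → DD 96.
U+10B9: 3-byte form → E1 82 B9.
U+1F613: 4-byte form → F0 9F 98 93.
U+09B5: 3-byte form → E0 A6 B5.
Concatenated (25 bytes): D9 8A EF A6 A3 CE B5 D2 9C F0 AA B6 B4 DD 96 E1 82 B9 F0 9F 98 93 E0 A6 B5.

D9 8A EF A6 A3 CE B5 D2 9C F0 AA B6 B4 DD 96 E1 82 B9 F0 9F 98 93 E0 A6 B5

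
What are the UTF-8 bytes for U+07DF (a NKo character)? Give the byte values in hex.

U+07DF = 0x7DF = 2015 decimal. In range U+0080–U+07FF → 2-byte form: 110xxxxx 10xxxxxx.
Binary (11 bits): 11111011111.
Split 5+6: 11111 | 011111.
Byte 1: 11011111 = 0xDF.
Byte 2: 10011111 = 0x9F.

DF 9F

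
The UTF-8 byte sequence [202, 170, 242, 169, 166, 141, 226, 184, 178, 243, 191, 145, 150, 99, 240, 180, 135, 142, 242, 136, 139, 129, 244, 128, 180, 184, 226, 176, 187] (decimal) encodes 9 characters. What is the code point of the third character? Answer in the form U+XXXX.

U+2E32

Offset 0: leading byte 0xCA = 11001010 → 2-byte char #1 = CA AA.
Offset 2: leading byte 0xF2 = 11110010 → 4-byte char #2 = F2 A9 A6 8D.
Offset 6: leading byte 0xE2 = 11100010 → 3-byte char #3 = E2 B8 B2.
Leading byte 0xE2 = 11100010 matches 1110xxxx → 3-byte sequence.
Byte 1: 0xE2 = 11100010, payload 0010 (4 bits).
Byte 2: 0xB8 = 10111000 (10xxxxxx ✓), payload 111000.
Byte 3: 0xB2 = 10110010 (10xxxxxx ✓), payload 110010.
Concatenate: 0010111000110010 = 0x2E32 (16 bits → U+2E32).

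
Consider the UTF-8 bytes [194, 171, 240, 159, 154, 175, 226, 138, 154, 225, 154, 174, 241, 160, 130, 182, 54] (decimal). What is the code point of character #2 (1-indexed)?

U+1F6AF

Offset 0: leading byte 0xC2 = 11000010 → 2-byte char #1 = C2 AB.
Offset 2: leading byte 0xF0 = 11110000 → 4-byte char #2 = F0 9F 9A AF.
Leading byte 0xF0 = 11110000 matches 11110xxx → 4-byte sequence.
Byte 1: 0xF0 = 11110000, payload 000 (3 bits).
Byte 2: 0x9F = 10011111 (10xxxxxx ✓), payload 011111.
Byte 3: 0x9A = 10011010 (10xxxxxx ✓), payload 011010.
Byte 4: 0xAF = 10101111 (10xxxxxx ✓), payload 101111.
Concatenate: 000011111011010101111 = 0x1F6AF (21 bits → U+1F6AF).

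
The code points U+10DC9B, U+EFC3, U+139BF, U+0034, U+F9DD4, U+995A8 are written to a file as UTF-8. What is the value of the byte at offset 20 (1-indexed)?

1-indexed offset 20 is 0-indexed offset 19.
U+10DC9B → 4-byte form F4 8D B2 9B at offsets 0–3.
U+EFC3 → 3-byte form EE BF 83 at offsets 4–6.
U+139BF → 4-byte form F0 93 A6 BF at offsets 7–10.
U+0034 → 1-byte form 34 at offsets 11–11.
U+F9DD4 → 4-byte form F3 B9 B7 94 at offsets 12–15.
U+995A8 → 4-byte form F2 99 96 A8 at offsets 16–19.
Offset 19 falls in char 6's range; it's byte 4 of F2 99 96 A8 = 0xA8.

0xA8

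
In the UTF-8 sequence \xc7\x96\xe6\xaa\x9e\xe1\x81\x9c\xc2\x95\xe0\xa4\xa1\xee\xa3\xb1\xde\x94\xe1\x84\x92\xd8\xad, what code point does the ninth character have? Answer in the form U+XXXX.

Offset 0: leading byte 0xC7 = 11000111 → 2-byte char #1 = C7 96.
Offset 2: leading byte 0xE6 = 11100110 → 3-byte char #2 = E6 AA 9E.
Offset 5: leading byte 0xE1 = 11100001 → 3-byte char #3 = E1 81 9C.
Offset 8: leading byte 0xC2 = 11000010 → 2-byte char #4 = C2 95.
Offset 10: leading byte 0xE0 = 11100000 → 3-byte char #5 = E0 A4 A1.
Offset 13: leading byte 0xEE = 11101110 → 3-byte char #6 = EE A3 B1.
Offset 16: leading byte 0xDE = 11011110 → 2-byte char #7 = DE 94.
Offset 18: leading byte 0xE1 = 11100001 → 3-byte char #8 = E1 84 92.
Offset 21: leading byte 0xD8 = 11011000 → 2-byte char #9 = D8 AD.
Leading byte 0xD8 = 11011000 matches 110xxxxx → 2-byte sequence.
Byte 1: 0xD8 = 11011000, payload 11000 (5 bits).
Byte 2: 0xAD = 10101101 (10xxxxxx ✓), payload 101101.
Concatenate: 11000101101 = 0x62D (11 bits → U+062D).

U+062D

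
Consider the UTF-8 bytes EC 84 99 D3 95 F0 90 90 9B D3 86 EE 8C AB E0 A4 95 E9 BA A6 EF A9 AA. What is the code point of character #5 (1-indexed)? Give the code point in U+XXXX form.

Offset 0: leading byte 0xEC = 11101100 → 3-byte char #1 = EC 84 99.
Offset 3: leading byte 0xD3 = 11010011 → 2-byte char #2 = D3 95.
Offset 5: leading byte 0xF0 = 11110000 → 4-byte char #3 = F0 90 90 9B.
Offset 9: leading byte 0xD3 = 11010011 → 2-byte char #4 = D3 86.
Offset 11: leading byte 0xEE = 11101110 → 3-byte char #5 = EE 8C AB.
Leading byte 0xEE = 11101110 matches 1110xxxx → 3-byte sequence.
Byte 1: 0xEE = 11101110, payload 1110 (4 bits).
Byte 2: 0x8C = 10001100 (10xxxxxx ✓), payload 001100.
Byte 3: 0xAB = 10101011 (10xxxxxx ✓), payload 101011.
Concatenate: 1110001100101011 = 0xE32B (16 bits → U+E32B).

U+E32B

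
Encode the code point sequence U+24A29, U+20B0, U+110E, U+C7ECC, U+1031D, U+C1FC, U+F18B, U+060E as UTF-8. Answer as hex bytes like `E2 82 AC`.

U+24A29: 4-byte form → F0 A4 A8 A9.
U+20B0: 3-byte form → E2 82 B0.
U+110E: 3-byte form → E1 84 8E.
U+C7ECC: 4-byte form → F3 87 BB 8C.
U+1031D: 4-byte form → F0 90 8C 9D.
U+C1FC: 3-byte form → EC 87 BC.
U+F18B: 3-byte form → EF 86 8B.
U+060E: 2-byte form → D8 8E.
Concatenated (26 bytes): F0 A4 A8 A9 E2 82 B0 E1 84 8E F3 87 BB 8C F0 90 8C 9D EC 87 BC EF 86 8B D8 8E.

F0 A4 A8 A9 E2 82 B0 E1 84 8E F3 87 BB 8C F0 90 8C 9D EC 87 BC EF 86 8B D8 8E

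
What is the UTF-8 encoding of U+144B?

E1 91 8B

U+144B = 0x144B = 5195 decimal. In range U+0800–U+FFFF → 3-byte form: 1110xxxx 10xxxxxx 10xxxxxx.
Binary (16 bits): 0001010001001011.
Split 4+6+6: 0001 | 010001 | 001011.
Byte 1: 11100001 = 0xE1.
Byte 2: 10010001 = 0x91.
Byte 3: 10001011 = 0x8B.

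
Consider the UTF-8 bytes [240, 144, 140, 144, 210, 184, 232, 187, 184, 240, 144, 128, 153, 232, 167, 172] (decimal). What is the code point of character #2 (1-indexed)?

U+04B8

Offset 0: leading byte 0xF0 = 11110000 → 4-byte char #1 = F0 90 8C 90.
Offset 4: leading byte 0xD2 = 11010010 → 2-byte char #2 = D2 B8.
Leading byte 0xD2 = 11010010 matches 110xxxxx → 2-byte sequence.
Byte 1: 0xD2 = 11010010, payload 10010 (5 bits).
Byte 2: 0xB8 = 10111000 (10xxxxxx ✓), payload 111000.
Concatenate: 10010111000 = 0x4B8 (11 bits → U+04B8).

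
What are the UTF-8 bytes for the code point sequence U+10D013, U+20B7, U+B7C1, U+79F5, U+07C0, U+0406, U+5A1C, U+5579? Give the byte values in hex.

U+10D013: 4-byte form → F4 8D 80 93.
U+20B7: 3-byte form → E2 82 B7.
U+B7C1: 3-byte form → EB 9F 81.
U+79F5: 3-byte form → E7 A7 B5.
U+07C0: 2-byte form → DF 80.
U+0406: 2-byte form → D0 86.
U+5A1C: 3-byte form → E5 A8 9C.
U+5579: 3-byte form → E5 95 B9.
Concatenated (23 bytes): F4 8D 80 93 E2 82 B7 EB 9F 81 E7 A7 B5 DF 80 D0 86 E5 A8 9C E5 95 B9.

F4 8D 80 93 E2 82 B7 EB 9F 81 E7 A7 B5 DF 80 D0 86 E5 A8 9C E5 95 B9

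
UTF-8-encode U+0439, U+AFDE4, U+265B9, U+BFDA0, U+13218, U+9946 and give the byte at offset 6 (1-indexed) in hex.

0xA4

1-indexed offset 6 is 0-indexed offset 5.
U+0439 → 2-byte form D0 B9 at offsets 0–1.
U+AFDE4 → 4-byte form F2 AF B7 A4 at offsets 2–5.
Offset 5 falls in char 2's range; it's byte 4 of F2 AF B7 A4 = 0xA4.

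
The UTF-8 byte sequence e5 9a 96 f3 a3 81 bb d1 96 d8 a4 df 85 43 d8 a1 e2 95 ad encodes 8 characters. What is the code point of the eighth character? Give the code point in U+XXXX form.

Offset 0: leading byte 0xE5 = 11100101 → 3-byte char #1 = E5 9A 96.
Offset 3: leading byte 0xF3 = 11110011 → 4-byte char #2 = F3 A3 81 BB.
Offset 7: leading byte 0xD1 = 11010001 → 2-byte char #3 = D1 96.
Offset 9: leading byte 0xD8 = 11011000 → 2-byte char #4 = D8 A4.
Offset 11: leading byte 0xDF = 11011111 → 2-byte char #5 = DF 85.
Offset 13: leading byte 0x43 = 01000011 → 1-byte char #6 = 43.
Offset 14: leading byte 0xD8 = 11011000 → 2-byte char #7 = D8 A1.
Offset 16: leading byte 0xE2 = 11100010 → 3-byte char #8 = E2 95 AD.
Leading byte 0xE2 = 11100010 matches 1110xxxx → 3-byte sequence.
Byte 1: 0xE2 = 11100010, payload 0010 (4 bits).
Byte 2: 0x95 = 10010101 (10xxxxxx ✓), payload 010101.
Byte 3: 0xAD = 10101101 (10xxxxxx ✓), payload 101101.
Concatenate: 0010010101101101 = 0x256D (16 bits → U+256D).

U+256D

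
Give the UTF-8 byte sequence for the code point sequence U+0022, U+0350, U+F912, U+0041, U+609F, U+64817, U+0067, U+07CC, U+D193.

U+0022: 1-byte form → 22.
U+0350: 2-byte form → CD 90.
U+F912: 3-byte form → EF A4 92.
U+0041: 1-byte form → 41.
U+609F: 3-byte form → E6 82 9F.
U+64817: 4-byte form → F1 A4 A0 97.
U+0067: 1-byte form → 67.
U+07CC: 2-byte form → DF 8C.
U+D193: 3-byte form → ED 86 93.
Concatenated (20 bytes): 22 CD 90 EF A4 92 41 E6 82 9F F1 A4 A0 97 67 DF 8C ED 86 93.

22 CD 90 EF A4 92 41 E6 82 9F F1 A4 A0 97 67 DF 8C ED 86 93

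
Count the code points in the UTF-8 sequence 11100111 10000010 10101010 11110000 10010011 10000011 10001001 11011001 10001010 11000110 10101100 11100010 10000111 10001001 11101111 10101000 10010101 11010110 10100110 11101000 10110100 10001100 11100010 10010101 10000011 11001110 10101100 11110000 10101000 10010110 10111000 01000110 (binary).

12

Byte at offset 0: 0xE7 = 11100111 → 3-byte char (#1). Advance 3.
Byte at offset 3: 0xF0 = 11110000 → 4-byte char (#2). Advance 4.
Byte at offset 7: 0xD9 = 11011001 → 2-byte char (#3). Advance 2.
Byte at offset 9: 0xC6 = 11000110 → 2-byte char (#4). Advance 2.
Byte at offset 11: 0xE2 = 11100010 → 3-byte char (#5). Advance 3.
Byte at offset 14: 0xEF = 11101111 → 3-byte char (#6). Advance 3.
Byte at offset 17: 0xD6 = 11010110 → 2-byte char (#7). Advance 2.
Byte at offset 19: 0xE8 = 11101000 → 3-byte char (#8). Advance 3.
Byte at offset 22: 0xE2 = 11100010 → 3-byte char (#9). Advance 3.
Byte at offset 25: 0xCE = 11001110 → 2-byte char (#10). Advance 2.
Byte at offset 27: 0xF0 = 11110000 → 4-byte char (#11). Advance 4.
Byte at offset 31: 0x46 = 01000110 → 1-byte char (#12). Advance 1.
Reached end at offset 32 after 12 code points.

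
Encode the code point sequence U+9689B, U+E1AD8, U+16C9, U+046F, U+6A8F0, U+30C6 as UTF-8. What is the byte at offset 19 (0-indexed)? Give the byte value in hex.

0x86

U+9689B → 4-byte form F2 96 A2 9B at offsets 0–3.
U+E1AD8 → 4-byte form F3 A1 AB 98 at offsets 4–7.
U+16C9 → 3-byte form E1 9B 89 at offsets 8–10.
U+046F → 2-byte form D1 AF at offsets 11–12.
U+6A8F0 → 4-byte form F1 AA A3 B0 at offsets 13–16.
U+30C6 → 3-byte form E3 83 86 at offsets 17–19.
Offset 19 falls in char 6's range; it's byte 3 of E3 83 86 = 0x86.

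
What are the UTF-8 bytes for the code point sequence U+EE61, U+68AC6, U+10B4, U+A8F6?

U+EE61: 3-byte form → EE B9 A1.
U+68AC6: 4-byte form → F1 A8 AB 86.
U+10B4: 3-byte form → E1 82 B4.
U+A8F6: 3-byte form → EA A3 B6.
Concatenated (13 bytes): EE B9 A1 F1 A8 AB 86 E1 82 B4 EA A3 B6.

EE B9 A1 F1 A8 AB 86 E1 82 B4 EA A3 B6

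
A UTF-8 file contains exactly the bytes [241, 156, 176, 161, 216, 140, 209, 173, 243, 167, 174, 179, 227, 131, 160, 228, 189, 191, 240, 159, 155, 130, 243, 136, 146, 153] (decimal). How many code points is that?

8

Byte at offset 0: 0xF1 = 11110001 → 4-byte char (#1). Advance 4.
Byte at offset 4: 0xD8 = 11011000 → 2-byte char (#2). Advance 2.
Byte at offset 6: 0xD1 = 11010001 → 2-byte char (#3). Advance 2.
Byte at offset 8: 0xF3 = 11110011 → 4-byte char (#4). Advance 4.
Byte at offset 12: 0xE3 = 11100011 → 3-byte char (#5). Advance 3.
Byte at offset 15: 0xE4 = 11100100 → 3-byte char (#6). Advance 3.
Byte at offset 18: 0xF0 = 11110000 → 4-byte char (#7). Advance 4.
Byte at offset 22: 0xF3 = 11110011 → 4-byte char (#8). Advance 4.
Reached end at offset 26 after 8 code points.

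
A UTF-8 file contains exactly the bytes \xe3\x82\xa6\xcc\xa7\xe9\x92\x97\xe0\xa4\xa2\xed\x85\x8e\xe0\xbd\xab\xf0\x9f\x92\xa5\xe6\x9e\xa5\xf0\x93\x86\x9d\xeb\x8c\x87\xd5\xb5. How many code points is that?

11

Byte at offset 0: 0xE3 = 11100011 → 3-byte char (#1). Advance 3.
Byte at offset 3: 0xCC = 11001100 → 2-byte char (#2). Advance 2.
Byte at offset 5: 0xE9 = 11101001 → 3-byte char (#3). Advance 3.
Byte at offset 8: 0xE0 = 11100000 → 3-byte char (#4). Advance 3.
Byte at offset 11: 0xED = 11101101 → 3-byte char (#5). Advance 3.
Byte at offset 14: 0xE0 = 11100000 → 3-byte char (#6). Advance 3.
Byte at offset 17: 0xF0 = 11110000 → 4-byte char (#7). Advance 4.
Byte at offset 21: 0xE6 = 11100110 → 3-byte char (#8). Advance 3.
Byte at offset 24: 0xF0 = 11110000 → 4-byte char (#9). Advance 4.
Byte at offset 28: 0xEB = 11101011 → 3-byte char (#10). Advance 3.
Byte at offset 31: 0xD5 = 11010101 → 2-byte char (#11). Advance 2.
Reached end at offset 33 after 11 code points.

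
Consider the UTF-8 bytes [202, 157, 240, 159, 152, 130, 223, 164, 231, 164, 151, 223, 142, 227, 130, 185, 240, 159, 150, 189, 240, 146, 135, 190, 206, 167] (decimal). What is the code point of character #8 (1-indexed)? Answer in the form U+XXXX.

U+121FE

Offset 0: leading byte 0xCA = 11001010 → 2-byte char #1 = CA 9D.
Offset 2: leading byte 0xF0 = 11110000 → 4-byte char #2 = F0 9F 98 82.
Offset 6: leading byte 0xDF = 11011111 → 2-byte char #3 = DF A4.
Offset 8: leading byte 0xE7 = 11100111 → 3-byte char #4 = E7 A4 97.
Offset 11: leading byte 0xDF = 11011111 → 2-byte char #5 = DF 8E.
Offset 13: leading byte 0xE3 = 11100011 → 3-byte char #6 = E3 82 B9.
Offset 16: leading byte 0xF0 = 11110000 → 4-byte char #7 = F0 9F 96 BD.
Offset 20: leading byte 0xF0 = 11110000 → 4-byte char #8 = F0 92 87 BE.
Leading byte 0xF0 = 11110000 matches 11110xxx → 4-byte sequence.
Byte 1: 0xF0 = 11110000, payload 000 (3 bits).
Byte 2: 0x92 = 10010010 (10xxxxxx ✓), payload 010010.
Byte 3: 0x87 = 10000111 (10xxxxxx ✓), payload 000111.
Byte 4: 0xBE = 10111110 (10xxxxxx ✓), payload 111110.
Concatenate: 000010010000111111110 = 0x121FE (21 bits → U+121FE).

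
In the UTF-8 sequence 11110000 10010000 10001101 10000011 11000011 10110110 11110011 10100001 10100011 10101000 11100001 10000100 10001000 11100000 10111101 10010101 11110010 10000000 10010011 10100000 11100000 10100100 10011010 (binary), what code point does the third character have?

Offset 0: leading byte 0xF0 = 11110000 → 4-byte char #1 = F0 90 8D 83.
Offset 4: leading byte 0xC3 = 11000011 → 2-byte char #2 = C3 B6.
Offset 6: leading byte 0xF3 = 11110011 → 4-byte char #3 = F3 A1 A3 A8.
Leading byte 0xF3 = 11110011 matches 11110xxx → 4-byte sequence.
Byte 1: 0xF3 = 11110011, payload 011 (3 bits).
Byte 2: 0xA1 = 10100001 (10xxxxxx ✓), payload 100001.
Byte 3: 0xA3 = 10100011 (10xxxxxx ✓), payload 100011.
Byte 4: 0xA8 = 10101000 (10xxxxxx ✓), payload 101000.
Concatenate: 011100001100011101000 = 0xE18E8 (21 bits → U+E18E8).

U+E18E8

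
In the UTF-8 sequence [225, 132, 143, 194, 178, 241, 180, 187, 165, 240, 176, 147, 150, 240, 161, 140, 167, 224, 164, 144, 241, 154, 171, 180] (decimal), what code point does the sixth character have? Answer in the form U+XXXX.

U+0910

Offset 0: leading byte 0xE1 = 11100001 → 3-byte char #1 = E1 84 8F.
Offset 3: leading byte 0xC2 = 11000010 → 2-byte char #2 = C2 B2.
Offset 5: leading byte 0xF1 = 11110001 → 4-byte char #3 = F1 B4 BB A5.
Offset 9: leading byte 0xF0 = 11110000 → 4-byte char #4 = F0 B0 93 96.
Offset 13: leading byte 0xF0 = 11110000 → 4-byte char #5 = F0 A1 8C A7.
Offset 17: leading byte 0xE0 = 11100000 → 3-byte char #6 = E0 A4 90.
Leading byte 0xE0 = 11100000 matches 1110xxxx → 3-byte sequence.
Byte 1: 0xE0 = 11100000, payload 0000 (4 bits).
Byte 2: 0xA4 = 10100100 (10xxxxxx ✓), payload 100100.
Byte 3: 0x90 = 10010000 (10xxxxxx ✓), payload 010000.
Concatenate: 0000100100010000 = 0x910 (16 bits → U+0910).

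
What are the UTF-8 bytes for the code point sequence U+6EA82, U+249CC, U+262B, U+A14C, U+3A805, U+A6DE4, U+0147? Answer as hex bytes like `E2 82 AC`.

F1 AE AA 82 F0 A4 A7 8C E2 98 AB EA 85 8C F0 BA A0 85 F2 A6 B7 A4 C5 87

U+6EA82: 4-byte form → F1 AE AA 82.
U+249CC: 4-byte form → F0 A4 A7 8C.
U+262B: 3-byte form → E2 98 AB.
U+A14C: 3-byte form → EA 85 8C.
U+3A805: 4-byte form → F0 BA A0 85.
U+A6DE4: 4-byte form → F2 A6 B7 A4.
U+0147: 2-byte form → C5 87.
Concatenated (24 bytes): F1 AE AA 82 F0 A4 A7 8C E2 98 AB EA 85 8C F0 BA A0 85 F2 A6 B7 A4 C5 87.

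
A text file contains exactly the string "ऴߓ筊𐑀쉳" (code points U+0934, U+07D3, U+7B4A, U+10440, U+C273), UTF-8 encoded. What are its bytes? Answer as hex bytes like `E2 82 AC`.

U+0934: 3-byte form → E0 A4 B4.
U+07D3: 2-byte form → DF 93.
U+7B4A: 3-byte form → E7 AD 8A.
U+10440: 4-byte form → F0 90 91 80.
U+C273: 3-byte form → EC 89 B3.
Concatenated (15 bytes): E0 A4 B4 DF 93 E7 AD 8A F0 90 91 80 EC 89 B3.

E0 A4 B4 DF 93 E7 AD 8A F0 90 91 80 EC 89 B3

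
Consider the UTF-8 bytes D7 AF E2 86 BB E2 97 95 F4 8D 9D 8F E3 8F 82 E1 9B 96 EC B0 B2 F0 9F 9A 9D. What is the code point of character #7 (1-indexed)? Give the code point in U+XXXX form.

U+CC32

Offset 0: leading byte 0xD7 = 11010111 → 2-byte char #1 = D7 AF.
Offset 2: leading byte 0xE2 = 11100010 → 3-byte char #2 = E2 86 BB.
Offset 5: leading byte 0xE2 = 11100010 → 3-byte char #3 = E2 97 95.
Offset 8: leading byte 0xF4 = 11110100 → 4-byte char #4 = F4 8D 9D 8F.
Offset 12: leading byte 0xE3 = 11100011 → 3-byte char #5 = E3 8F 82.
Offset 15: leading byte 0xE1 = 11100001 → 3-byte char #6 = E1 9B 96.
Offset 18: leading byte 0xEC = 11101100 → 3-byte char #7 = EC B0 B2.
Leading byte 0xEC = 11101100 matches 1110xxxx → 3-byte sequence.
Byte 1: 0xEC = 11101100, payload 1100 (4 bits).
Byte 2: 0xB0 = 10110000 (10xxxxxx ✓), payload 110000.
Byte 3: 0xB2 = 10110010 (10xxxxxx ✓), payload 110010.
Concatenate: 1100110000110010 = 0xCC32 (16 bits → U+CC32).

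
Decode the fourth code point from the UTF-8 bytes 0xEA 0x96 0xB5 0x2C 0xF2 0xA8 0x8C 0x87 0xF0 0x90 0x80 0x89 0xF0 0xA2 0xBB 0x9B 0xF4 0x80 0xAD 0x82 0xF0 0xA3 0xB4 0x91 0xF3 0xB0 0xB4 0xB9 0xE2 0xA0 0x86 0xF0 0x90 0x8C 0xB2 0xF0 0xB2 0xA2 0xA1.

Offset 0: leading byte 0xEA = 11101010 → 3-byte char #1 = EA 96 B5.
Offset 3: leading byte 0x2C = 00101100 → 1-byte char #2 = 2C.
Offset 4: leading byte 0xF2 = 11110010 → 4-byte char #3 = F2 A8 8C 87.
Offset 8: leading byte 0xF0 = 11110000 → 4-byte char #4 = F0 90 80 89.
Leading byte 0xF0 = 11110000 matches 11110xxx → 4-byte sequence.
Byte 1: 0xF0 = 11110000, payload 000 (3 bits).
Byte 2: 0x90 = 10010000 (10xxxxxx ✓), payload 010000.
Byte 3: 0x80 = 10000000 (10xxxxxx ✓), payload 000000.
Byte 4: 0x89 = 10001001 (10xxxxxx ✓), payload 001001.
Concatenate: 000010000000000001001 = 0x10009 (21 bits → U+10009).

U+10009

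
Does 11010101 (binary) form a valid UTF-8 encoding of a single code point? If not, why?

Leading byte 0xD5 = 11010101 → 2-byte form, but only 1 byte is present.

invalid (sequence truncated)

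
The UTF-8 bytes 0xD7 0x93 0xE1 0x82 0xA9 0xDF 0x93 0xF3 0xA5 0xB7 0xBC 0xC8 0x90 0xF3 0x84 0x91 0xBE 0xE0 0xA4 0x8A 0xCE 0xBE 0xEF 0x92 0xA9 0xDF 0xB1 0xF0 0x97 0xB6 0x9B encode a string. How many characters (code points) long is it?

11

Byte at offset 0: 0xD7 = 11010111 → 2-byte char (#1). Advance 2.
Byte at offset 2: 0xE1 = 11100001 → 3-byte char (#2). Advance 3.
Byte at offset 5: 0xDF = 11011111 → 2-byte char (#3). Advance 2.
Byte at offset 7: 0xF3 = 11110011 → 4-byte char (#4). Advance 4.
Byte at offset 11: 0xC8 = 11001000 → 2-byte char (#5). Advance 2.
Byte at offset 13: 0xF3 = 11110011 → 4-byte char (#6). Advance 4.
Byte at offset 17: 0xE0 = 11100000 → 3-byte char (#7). Advance 3.
Byte at offset 20: 0xCE = 11001110 → 2-byte char (#8). Advance 2.
Byte at offset 22: 0xEF = 11101111 → 3-byte char (#9). Advance 3.
Byte at offset 25: 0xDF = 11011111 → 2-byte char (#10). Advance 2.
Byte at offset 27: 0xF0 = 11110000 → 4-byte char (#11). Advance 4.
Reached end at offset 31 after 11 code points.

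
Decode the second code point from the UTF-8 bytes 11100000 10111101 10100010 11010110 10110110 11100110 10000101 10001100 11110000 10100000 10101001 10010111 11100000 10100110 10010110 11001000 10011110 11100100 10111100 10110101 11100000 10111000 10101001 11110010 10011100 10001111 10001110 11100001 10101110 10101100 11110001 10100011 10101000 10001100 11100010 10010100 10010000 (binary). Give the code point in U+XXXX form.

U+05B6

Offset 0: leading byte 0xE0 = 11100000 → 3-byte char #1 = E0 BD A2.
Offset 3: leading byte 0xD6 = 11010110 → 2-byte char #2 = D6 B6.
Leading byte 0xD6 = 11010110 matches 110xxxxx → 2-byte sequence.
Byte 1: 0xD6 = 11010110, payload 10110 (5 bits).
Byte 2: 0xB6 = 10110110 (10xxxxxx ✓), payload 110110.
Concatenate: 10110110110 = 0x5B6 (11 bits → U+05B6).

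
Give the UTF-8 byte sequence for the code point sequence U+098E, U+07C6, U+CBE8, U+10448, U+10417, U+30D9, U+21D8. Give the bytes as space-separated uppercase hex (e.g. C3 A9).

U+098E: 3-byte form → E0 A6 8E.
U+07C6: 2-byte form → DF 86.
U+CBE8: 3-byte form → EC AF A8.
U+10448: 4-byte form → F0 90 91 88.
U+10417: 4-byte form → F0 90 90 97.
U+30D9: 3-byte form → E3 83 99.
U+21D8: 3-byte form → E2 87 98.
Concatenated (22 bytes): E0 A6 8E DF 86 EC AF A8 F0 90 91 88 F0 90 90 97 E3 83 99 E2 87 98.

E0 A6 8E DF 86 EC AF A8 F0 90 91 88 F0 90 90 97 E3 83 99 E2 87 98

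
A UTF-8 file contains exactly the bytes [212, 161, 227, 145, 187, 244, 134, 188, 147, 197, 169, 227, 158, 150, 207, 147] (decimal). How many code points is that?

6

Byte at offset 0: 0xD4 = 11010100 → 2-byte char (#1). Advance 2.
Byte at offset 2: 0xE3 = 11100011 → 3-byte char (#2). Advance 3.
Byte at offset 5: 0xF4 = 11110100 → 4-byte char (#3). Advance 4.
Byte at offset 9: 0xC5 = 11000101 → 2-byte char (#4). Advance 2.
Byte at offset 11: 0xE3 = 11100011 → 3-byte char (#5). Advance 3.
Byte at offset 14: 0xCF = 11001111 → 2-byte char (#6). Advance 2.
Reached end at offset 16 after 6 code points.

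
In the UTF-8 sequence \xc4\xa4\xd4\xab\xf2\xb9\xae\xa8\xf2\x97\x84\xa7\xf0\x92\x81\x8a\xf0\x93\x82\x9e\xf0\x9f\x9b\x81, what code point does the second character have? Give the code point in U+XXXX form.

Offset 0: leading byte 0xC4 = 11000100 → 2-byte char #1 = C4 A4.
Offset 2: leading byte 0xD4 = 11010100 → 2-byte char #2 = D4 AB.
Leading byte 0xD4 = 11010100 matches 110xxxxx → 2-byte sequence.
Byte 1: 0xD4 = 11010100, payload 10100 (5 bits).
Byte 2: 0xAB = 10101011 (10xxxxxx ✓), payload 101011.
Concatenate: 10100101011 = 0x52B (11 bits → U+052B).

U+052B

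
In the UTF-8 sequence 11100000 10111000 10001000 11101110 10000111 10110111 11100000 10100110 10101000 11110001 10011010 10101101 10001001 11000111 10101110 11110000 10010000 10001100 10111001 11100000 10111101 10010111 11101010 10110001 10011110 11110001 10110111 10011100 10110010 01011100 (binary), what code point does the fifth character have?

U+01EE

Offset 0: leading byte 0xE0 = 11100000 → 3-byte char #1 = E0 B8 88.
Offset 3: leading byte 0xEE = 11101110 → 3-byte char #2 = EE 87 B7.
Offset 6: leading byte 0xE0 = 11100000 → 3-byte char #3 = E0 A6 A8.
Offset 9: leading byte 0xF1 = 11110001 → 4-byte char #4 = F1 9A AD 89.
Offset 13: leading byte 0xC7 = 11000111 → 2-byte char #5 = C7 AE.
Leading byte 0xC7 = 11000111 matches 110xxxxx → 2-byte sequence.
Byte 1: 0xC7 = 11000111, payload 00111 (5 bits).
Byte 2: 0xAE = 10101110 (10xxxxxx ✓), payload 101110.
Concatenate: 00111101110 = 0x1EE (11 bits → U+01EE).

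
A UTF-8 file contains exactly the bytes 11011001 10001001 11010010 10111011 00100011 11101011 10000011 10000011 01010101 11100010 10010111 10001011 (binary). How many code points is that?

6

Byte at offset 0: 0xD9 = 11011001 → 2-byte char (#1). Advance 2.
Byte at offset 2: 0xD2 = 11010010 → 2-byte char (#2). Advance 2.
Byte at offset 4: 0x23 = 00100011 → 1-byte char (#3). Advance 1.
Byte at offset 5: 0xEB = 11101011 → 3-byte char (#4). Advance 3.
Byte at offset 8: 0x55 = 01010101 → 1-byte char (#5). Advance 1.
Byte at offset 9: 0xE2 = 11100010 → 3-byte char (#6). Advance 3.
Reached end at offset 12 after 6 code points.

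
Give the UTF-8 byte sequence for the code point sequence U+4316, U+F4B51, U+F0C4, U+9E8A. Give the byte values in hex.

U+4316: 3-byte form → E4 8C 96.
U+F4B51: 4-byte form → F3 B4 AD 91.
U+F0C4: 3-byte form → EF 83 84.
U+9E8A: 3-byte form → E9 BA 8A.
Concatenated (13 bytes): E4 8C 96 F3 B4 AD 91 EF 83 84 E9 BA 8A.

E4 8C 96 F3 B4 AD 91 EF 83 84 E9 BA 8A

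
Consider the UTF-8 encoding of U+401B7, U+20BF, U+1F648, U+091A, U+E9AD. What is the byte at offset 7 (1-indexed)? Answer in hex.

0xBF

1-indexed offset 7 is 0-indexed offset 6.
U+401B7 → 4-byte form F1 80 86 B7 at offsets 0–3.
U+20BF → 3-byte form E2 82 BF at offsets 4–6.
Offset 6 falls in char 2's range; it's byte 3 of E2 82 BF = 0xBF.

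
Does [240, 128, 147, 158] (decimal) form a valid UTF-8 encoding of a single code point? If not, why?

invalid (overlong encoding)

Leading byte 0xF0 = 11110000 → 4-byte form.
Continuation bytes all match 10xxxxxx. Payload decodes to 0x4DE.
But 0x4DE < 0x10000, the minimum for a 4-byte sequence — this is an overlong encoding.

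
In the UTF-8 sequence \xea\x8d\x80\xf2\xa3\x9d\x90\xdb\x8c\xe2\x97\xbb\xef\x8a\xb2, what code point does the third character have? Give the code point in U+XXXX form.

Offset 0: leading byte 0xEA = 11101010 → 3-byte char #1 = EA 8D 80.
Offset 3: leading byte 0xF2 = 11110010 → 4-byte char #2 = F2 A3 9D 90.
Offset 7: leading byte 0xDB = 11011011 → 2-byte char #3 = DB 8C.
Leading byte 0xDB = 11011011 matches 110xxxxx → 2-byte sequence.
Byte 1: 0xDB = 11011011, payload 11011 (5 bits).
Byte 2: 0x8C = 10001100 (10xxxxxx ✓), payload 001100.
Concatenate: 11011001100 = 0x6CC (11 bits → U+06CC).

U+06CC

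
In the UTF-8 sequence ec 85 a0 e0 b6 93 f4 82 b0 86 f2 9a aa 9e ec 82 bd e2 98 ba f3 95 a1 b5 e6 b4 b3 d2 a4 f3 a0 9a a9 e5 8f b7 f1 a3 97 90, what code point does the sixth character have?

Offset 0: leading byte 0xEC = 11101100 → 3-byte char #1 = EC 85 A0.
Offset 3: leading byte 0xE0 = 11100000 → 3-byte char #2 = E0 B6 93.
Offset 6: leading byte 0xF4 = 11110100 → 4-byte char #3 = F4 82 B0 86.
Offset 10: leading byte 0xF2 = 11110010 → 4-byte char #4 = F2 9A AA 9E.
Offset 14: leading byte 0xEC = 11101100 → 3-byte char #5 = EC 82 BD.
Offset 17: leading byte 0xE2 = 11100010 → 3-byte char #6 = E2 98 BA.
Leading byte 0xE2 = 11100010 matches 1110xxxx → 3-byte sequence.
Byte 1: 0xE2 = 11100010, payload 0010 (4 bits).
Byte 2: 0x98 = 10011000 (10xxxxxx ✓), payload 011000.
Byte 3: 0xBA = 10111010 (10xxxxxx ✓), payload 111010.
Concatenate: 0010011000111010 = 0x263A (16 bits → U+263A).

U+263A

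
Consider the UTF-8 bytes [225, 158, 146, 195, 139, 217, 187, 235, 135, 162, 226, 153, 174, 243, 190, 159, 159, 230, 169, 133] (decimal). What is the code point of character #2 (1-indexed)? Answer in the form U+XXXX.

Offset 0: leading byte 0xE1 = 11100001 → 3-byte char #1 = E1 9E 92.
Offset 3: leading byte 0xC3 = 11000011 → 2-byte char #2 = C3 8B.
Leading byte 0xC3 = 11000011 matches 110xxxxx → 2-byte sequence.
Byte 1: 0xC3 = 11000011, payload 00011 (5 bits).
Byte 2: 0x8B = 10001011 (10xxxxxx ✓), payload 001011.
Concatenate: 00011001011 = 0xCB (11 bits → U+00CB).

U+00CB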